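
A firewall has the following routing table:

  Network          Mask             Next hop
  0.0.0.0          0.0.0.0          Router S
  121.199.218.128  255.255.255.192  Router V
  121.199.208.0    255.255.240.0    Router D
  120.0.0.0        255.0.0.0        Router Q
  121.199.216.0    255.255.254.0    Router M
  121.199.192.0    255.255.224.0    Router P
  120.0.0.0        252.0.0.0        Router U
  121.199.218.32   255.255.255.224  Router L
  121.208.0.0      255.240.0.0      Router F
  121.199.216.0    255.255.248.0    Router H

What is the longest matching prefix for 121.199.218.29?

121.199.216.0/21

Entries matching 121.199.218.29:
  0.0.0.0/0 (default, matches everything)
  120.0.0.0/6 (120.0.0.0 - 123.255.255.255)
  121.199.192.0/19 (121.199.192.0 - 121.199.223.255)
  121.199.208.0/20 (121.199.208.0 - 121.199.223.255)
  121.199.216.0/21 (121.199.216.0 - 121.199.223.255)
Most specific is 121.199.216.0/21.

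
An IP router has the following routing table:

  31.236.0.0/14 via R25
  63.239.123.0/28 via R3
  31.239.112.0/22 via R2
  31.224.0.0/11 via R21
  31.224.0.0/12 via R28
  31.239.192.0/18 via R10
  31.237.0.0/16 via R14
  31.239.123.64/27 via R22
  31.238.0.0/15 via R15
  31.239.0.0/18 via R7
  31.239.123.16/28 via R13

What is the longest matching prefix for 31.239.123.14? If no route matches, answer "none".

31.238.0.0/15

Entries matching 31.239.123.14:
  31.224.0.0/11 (31.224.0.0 - 31.255.255.255)
  31.224.0.0/12 (31.224.0.0 - 31.239.255.255)
  31.236.0.0/14 (31.236.0.0 - 31.239.255.255)
  31.238.0.0/15 (31.238.0.0 - 31.239.255.255)
Most specific is 31.238.0.0/15.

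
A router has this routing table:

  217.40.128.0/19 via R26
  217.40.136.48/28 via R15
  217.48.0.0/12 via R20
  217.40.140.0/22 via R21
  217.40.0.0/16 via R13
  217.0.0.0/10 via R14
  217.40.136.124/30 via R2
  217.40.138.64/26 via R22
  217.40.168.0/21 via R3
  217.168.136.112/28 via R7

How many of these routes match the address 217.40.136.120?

3

Prefixes containing 217.40.136.120:
  217.0.0.0/10 (217.0.0.0 - 217.63.255.255)
  217.40.0.0/16 (217.40.0.0 - 217.40.255.255)
  217.40.128.0/19 (217.40.128.0 - 217.40.159.255)
Total matching entries: 3.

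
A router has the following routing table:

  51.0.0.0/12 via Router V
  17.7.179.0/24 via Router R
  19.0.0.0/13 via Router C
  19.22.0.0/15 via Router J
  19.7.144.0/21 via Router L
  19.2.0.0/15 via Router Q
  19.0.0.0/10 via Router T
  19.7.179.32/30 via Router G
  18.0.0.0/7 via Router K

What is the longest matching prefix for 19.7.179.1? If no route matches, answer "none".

19.0.0.0/13

Entries matching 19.7.179.1:
  18.0.0.0/7 (18.0.0.0 - 19.255.255.255)
  19.0.0.0/10 (19.0.0.0 - 19.63.255.255)
  19.0.0.0/13 (19.0.0.0 - 19.7.255.255)
Most specific is 19.0.0.0/13.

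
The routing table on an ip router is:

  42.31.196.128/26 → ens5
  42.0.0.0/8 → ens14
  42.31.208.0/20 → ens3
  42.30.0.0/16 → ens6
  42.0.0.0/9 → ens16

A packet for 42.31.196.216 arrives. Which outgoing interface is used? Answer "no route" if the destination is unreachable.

Routes whose prefix contains 42.31.196.216:
  42.0.0.0/8 (42.0.0.0 - 42.255.255.255) -> ens14
  42.0.0.0/9 (42.0.0.0 - 42.127.255.255) -> ens16
More-specific entries that do NOT match:
  42.31.196.128/26 (42.31.196.128 - 42.31.196.191) does not contain 42.31.196.216
  42.31.208.0/20 (42.31.208.0 - 42.31.223.255) does not contain 42.31.196.216
  42.30.0.0/16 (42.30.0.0 - 42.30.255.255) does not contain 42.31.196.216
Longest matching prefix is /9 -> interface ens16.

ens16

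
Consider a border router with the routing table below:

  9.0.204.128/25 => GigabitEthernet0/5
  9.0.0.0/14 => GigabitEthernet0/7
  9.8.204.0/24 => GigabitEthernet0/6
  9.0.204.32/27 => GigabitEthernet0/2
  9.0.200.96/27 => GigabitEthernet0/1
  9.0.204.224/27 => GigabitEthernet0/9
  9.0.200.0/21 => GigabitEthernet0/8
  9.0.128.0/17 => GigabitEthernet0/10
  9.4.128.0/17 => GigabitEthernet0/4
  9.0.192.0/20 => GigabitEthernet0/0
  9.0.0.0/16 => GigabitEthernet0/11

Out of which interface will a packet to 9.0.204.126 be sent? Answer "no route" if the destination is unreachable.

GigabitEthernet0/8

Routes whose prefix contains 9.0.204.126:
  9.0.0.0/14 (9.0.0.0 - 9.3.255.255) -> GigabitEthernet0/7
  9.0.0.0/16 (9.0.0.0 - 9.0.255.255) -> GigabitEthernet0/11
  9.0.128.0/17 (9.0.128.0 - 9.0.255.255) -> GigabitEthernet0/10
  9.0.192.0/20 (9.0.192.0 - 9.0.207.255) -> GigabitEthernet0/0
  9.0.200.0/21 (9.0.200.0 - 9.0.207.255) -> GigabitEthernet0/8
More-specific entries that do NOT match:
  9.0.204.32/27 (9.0.204.32 - 9.0.204.63) does not contain 9.0.204.126
  9.0.200.96/27 (9.0.200.96 - 9.0.200.127) does not contain 9.0.204.126
  9.0.204.224/27 (9.0.204.224 - 9.0.204.255) does not contain 9.0.204.126
  9.0.204.128/25 (9.0.204.128 - 9.0.204.255) does not contain 9.0.204.126
  9.8.204.0/24 (9.8.204.0 - 9.8.204.255) does not contain 9.0.204.126
Longest matching prefix is /21 -> interface GigabitEthernet0/8.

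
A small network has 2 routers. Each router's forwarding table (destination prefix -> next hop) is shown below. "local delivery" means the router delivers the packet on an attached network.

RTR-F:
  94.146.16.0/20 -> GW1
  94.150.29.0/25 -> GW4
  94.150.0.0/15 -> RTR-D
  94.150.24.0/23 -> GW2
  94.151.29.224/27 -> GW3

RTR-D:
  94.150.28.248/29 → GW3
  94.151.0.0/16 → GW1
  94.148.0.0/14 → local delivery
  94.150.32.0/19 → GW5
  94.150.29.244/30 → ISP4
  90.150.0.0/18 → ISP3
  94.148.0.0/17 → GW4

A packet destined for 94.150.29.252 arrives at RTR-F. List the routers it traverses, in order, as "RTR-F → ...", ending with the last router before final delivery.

RTR-F → RTR-D

At RTR-F: longest match for 94.150.29.252 is 94.150.0.0/15 -> RTR-D
At RTR-D: longest match for 94.150.29.252 is 94.148.0.0/14 -> local delivery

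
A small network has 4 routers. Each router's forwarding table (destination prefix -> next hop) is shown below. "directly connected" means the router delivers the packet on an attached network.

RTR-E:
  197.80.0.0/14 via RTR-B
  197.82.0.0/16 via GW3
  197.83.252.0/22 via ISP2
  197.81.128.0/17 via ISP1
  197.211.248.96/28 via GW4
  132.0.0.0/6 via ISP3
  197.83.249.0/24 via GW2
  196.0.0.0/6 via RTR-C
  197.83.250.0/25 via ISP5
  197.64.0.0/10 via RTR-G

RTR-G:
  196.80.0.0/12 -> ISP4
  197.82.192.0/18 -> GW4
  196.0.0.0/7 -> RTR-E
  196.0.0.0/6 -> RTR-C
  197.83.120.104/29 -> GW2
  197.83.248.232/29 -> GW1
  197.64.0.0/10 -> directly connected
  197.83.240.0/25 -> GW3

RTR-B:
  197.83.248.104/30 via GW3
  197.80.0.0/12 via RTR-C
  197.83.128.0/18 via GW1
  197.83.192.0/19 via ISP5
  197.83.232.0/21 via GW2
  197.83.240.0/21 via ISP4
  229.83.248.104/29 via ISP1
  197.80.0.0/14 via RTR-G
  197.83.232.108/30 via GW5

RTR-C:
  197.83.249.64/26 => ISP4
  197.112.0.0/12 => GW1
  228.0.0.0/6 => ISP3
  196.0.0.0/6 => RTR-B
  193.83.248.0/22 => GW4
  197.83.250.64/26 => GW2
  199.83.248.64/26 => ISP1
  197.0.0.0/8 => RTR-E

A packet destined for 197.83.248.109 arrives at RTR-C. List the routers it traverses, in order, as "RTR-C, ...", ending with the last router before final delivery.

At RTR-C: longest match for 197.83.248.109 is 197.0.0.0/8 -> RTR-E
At RTR-E: longest match for 197.83.248.109 is 197.80.0.0/14 -> RTR-B
At RTR-B: longest match for 197.83.248.109 is 197.80.0.0/14 -> RTR-G
At RTR-G: longest match for 197.83.248.109 is 197.64.0.0/10 -> directly connected

RTR-C, RTR-E, RTR-B, RTR-G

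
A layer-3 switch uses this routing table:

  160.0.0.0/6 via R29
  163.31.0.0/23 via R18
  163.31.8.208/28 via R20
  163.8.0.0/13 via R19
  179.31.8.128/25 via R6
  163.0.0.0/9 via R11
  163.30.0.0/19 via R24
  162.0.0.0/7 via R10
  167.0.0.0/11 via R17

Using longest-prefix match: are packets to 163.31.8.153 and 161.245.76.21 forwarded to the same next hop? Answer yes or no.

no

163.31.8.153: longest match 163.0.0.0/9 -> R11
161.245.76.21: longest match 160.0.0.0/6 -> R29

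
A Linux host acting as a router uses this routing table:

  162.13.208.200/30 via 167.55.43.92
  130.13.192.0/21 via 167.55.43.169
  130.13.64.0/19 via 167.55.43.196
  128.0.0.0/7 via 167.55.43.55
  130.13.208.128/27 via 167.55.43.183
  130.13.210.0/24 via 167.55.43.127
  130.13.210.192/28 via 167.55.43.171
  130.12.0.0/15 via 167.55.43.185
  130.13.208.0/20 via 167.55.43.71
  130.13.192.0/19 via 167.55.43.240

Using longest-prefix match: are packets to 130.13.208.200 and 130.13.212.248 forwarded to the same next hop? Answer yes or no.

130.13.208.200: longest match 130.13.208.0/20 -> 167.55.43.71
130.13.212.248: longest match 130.13.208.0/20 -> 167.55.43.71

yes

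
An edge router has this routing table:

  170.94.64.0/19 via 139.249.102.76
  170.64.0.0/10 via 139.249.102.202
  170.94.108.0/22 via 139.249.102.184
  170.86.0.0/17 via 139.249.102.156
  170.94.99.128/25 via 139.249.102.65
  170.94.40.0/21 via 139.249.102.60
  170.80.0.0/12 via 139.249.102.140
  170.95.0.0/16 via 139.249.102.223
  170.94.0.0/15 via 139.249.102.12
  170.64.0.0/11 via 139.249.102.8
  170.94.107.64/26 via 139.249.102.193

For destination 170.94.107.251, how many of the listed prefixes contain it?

4

Prefixes containing 170.94.107.251:
  170.64.0.0/10 (170.64.0.0 - 170.127.255.255)
  170.64.0.0/11 (170.64.0.0 - 170.95.255.255)
  170.80.0.0/12 (170.80.0.0 - 170.95.255.255)
  170.94.0.0/15 (170.94.0.0 - 170.95.255.255)
Total matching entries: 4.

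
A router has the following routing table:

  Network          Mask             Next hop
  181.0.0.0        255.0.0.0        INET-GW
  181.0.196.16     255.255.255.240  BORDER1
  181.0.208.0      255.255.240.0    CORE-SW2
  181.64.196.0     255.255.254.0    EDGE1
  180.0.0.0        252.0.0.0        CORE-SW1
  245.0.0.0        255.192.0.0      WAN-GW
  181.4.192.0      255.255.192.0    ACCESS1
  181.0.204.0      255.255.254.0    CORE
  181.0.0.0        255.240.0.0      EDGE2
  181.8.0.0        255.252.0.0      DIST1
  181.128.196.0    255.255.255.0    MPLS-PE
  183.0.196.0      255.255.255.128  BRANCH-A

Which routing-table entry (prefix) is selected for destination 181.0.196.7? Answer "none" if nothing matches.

Entries matching 181.0.196.7:
  180.0.0.0/6 (180.0.0.0 - 183.255.255.255)
  181.0.0.0/8 (181.0.0.0 - 181.255.255.255)
  181.0.0.0/12 (181.0.0.0 - 181.15.255.255)
Most specific is 181.0.0.0/12.

181.0.0.0/12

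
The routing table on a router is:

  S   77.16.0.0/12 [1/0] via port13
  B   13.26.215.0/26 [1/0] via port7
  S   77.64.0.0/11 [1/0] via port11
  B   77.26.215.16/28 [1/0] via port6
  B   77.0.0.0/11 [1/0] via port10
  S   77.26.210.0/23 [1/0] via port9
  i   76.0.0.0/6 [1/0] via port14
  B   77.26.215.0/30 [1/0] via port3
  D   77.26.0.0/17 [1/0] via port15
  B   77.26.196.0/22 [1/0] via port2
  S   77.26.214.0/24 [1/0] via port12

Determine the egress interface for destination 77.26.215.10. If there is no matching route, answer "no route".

port13

Routes whose prefix contains 77.26.215.10:
  76.0.0.0/6 (76.0.0.0 - 79.255.255.255) -> port14
  77.0.0.0/11 (77.0.0.0 - 77.31.255.255) -> port10
  77.16.0.0/12 (77.16.0.0 - 77.31.255.255) -> port13
More-specific entries that do NOT match:
  77.26.215.0/30 (77.26.215.0 - 77.26.215.3) does not contain 77.26.215.10
  77.26.215.16/28 (77.26.215.16 - 77.26.215.31) does not contain 77.26.215.10
  13.26.215.0/26 (13.26.215.0 - 13.26.215.63) does not contain 77.26.215.10
  77.26.214.0/24 (77.26.214.0 - 77.26.214.255) does not contain 77.26.215.10
  77.26.210.0/23 (77.26.210.0 - 77.26.211.255) does not contain 77.26.215.10
  77.26.196.0/22 (77.26.196.0 - 77.26.199.255) does not contain 77.26.215.10
  77.26.0.0/17 (77.26.0.0 - 77.26.127.255) does not contain 77.26.215.10
Longest matching prefix is /12 -> interface port13.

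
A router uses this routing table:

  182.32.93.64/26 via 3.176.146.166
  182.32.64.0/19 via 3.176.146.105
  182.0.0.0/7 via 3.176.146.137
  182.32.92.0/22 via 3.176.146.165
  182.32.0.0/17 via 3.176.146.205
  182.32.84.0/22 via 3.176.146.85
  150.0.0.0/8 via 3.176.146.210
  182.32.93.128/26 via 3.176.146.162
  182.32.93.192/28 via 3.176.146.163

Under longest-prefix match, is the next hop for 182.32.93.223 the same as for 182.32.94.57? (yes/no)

182.32.93.223: longest match 182.32.92.0/22 -> 3.176.146.165
182.32.94.57: longest match 182.32.92.0/22 -> 3.176.146.165

yes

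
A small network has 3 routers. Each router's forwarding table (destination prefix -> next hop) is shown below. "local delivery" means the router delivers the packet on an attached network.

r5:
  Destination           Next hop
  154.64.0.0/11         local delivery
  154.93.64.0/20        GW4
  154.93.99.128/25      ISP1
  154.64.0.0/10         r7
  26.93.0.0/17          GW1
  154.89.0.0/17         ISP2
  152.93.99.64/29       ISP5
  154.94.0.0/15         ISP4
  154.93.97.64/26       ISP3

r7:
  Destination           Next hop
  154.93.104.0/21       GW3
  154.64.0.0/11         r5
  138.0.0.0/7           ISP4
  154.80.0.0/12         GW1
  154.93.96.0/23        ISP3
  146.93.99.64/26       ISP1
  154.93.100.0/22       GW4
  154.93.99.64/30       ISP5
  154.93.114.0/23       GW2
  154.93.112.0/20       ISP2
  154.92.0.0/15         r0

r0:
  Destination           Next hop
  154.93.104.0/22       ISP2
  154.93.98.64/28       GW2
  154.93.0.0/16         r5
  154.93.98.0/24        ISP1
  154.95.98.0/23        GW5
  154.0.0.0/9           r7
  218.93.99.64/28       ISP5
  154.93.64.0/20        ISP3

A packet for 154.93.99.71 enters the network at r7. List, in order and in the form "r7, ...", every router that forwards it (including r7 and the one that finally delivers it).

At r7: longest match for 154.93.99.71 is 154.92.0.0/15 -> r0
At r0: longest match for 154.93.99.71 is 154.93.0.0/16 -> r5
At r5: longest match for 154.93.99.71 is 154.64.0.0/11 -> local delivery

r7, r0, r5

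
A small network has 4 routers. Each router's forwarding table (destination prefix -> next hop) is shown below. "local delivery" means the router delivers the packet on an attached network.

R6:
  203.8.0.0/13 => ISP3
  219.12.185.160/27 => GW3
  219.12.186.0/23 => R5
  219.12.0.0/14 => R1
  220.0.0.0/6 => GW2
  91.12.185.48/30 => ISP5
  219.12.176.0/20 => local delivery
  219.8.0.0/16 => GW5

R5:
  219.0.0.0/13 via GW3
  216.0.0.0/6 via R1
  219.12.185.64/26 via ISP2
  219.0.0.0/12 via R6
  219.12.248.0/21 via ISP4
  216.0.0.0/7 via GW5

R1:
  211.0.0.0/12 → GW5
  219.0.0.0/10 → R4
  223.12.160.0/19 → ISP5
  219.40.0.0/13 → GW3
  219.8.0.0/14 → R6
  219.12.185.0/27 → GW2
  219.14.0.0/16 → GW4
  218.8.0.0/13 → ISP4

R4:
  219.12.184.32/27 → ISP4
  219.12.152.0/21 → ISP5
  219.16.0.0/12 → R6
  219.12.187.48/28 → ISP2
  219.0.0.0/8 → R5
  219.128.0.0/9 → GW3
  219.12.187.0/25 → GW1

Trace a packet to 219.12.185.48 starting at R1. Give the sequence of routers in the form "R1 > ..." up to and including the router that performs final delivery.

At R1: longest match for 219.12.185.48 is 219.0.0.0/10 -> R4
At R4: longest match for 219.12.185.48 is 219.0.0.0/8 -> R5
At R5: longest match for 219.12.185.48 is 219.0.0.0/12 -> R6
At R6: longest match for 219.12.185.48 is 219.12.176.0/20 -> local delivery

R1 > R4 > R5 > R6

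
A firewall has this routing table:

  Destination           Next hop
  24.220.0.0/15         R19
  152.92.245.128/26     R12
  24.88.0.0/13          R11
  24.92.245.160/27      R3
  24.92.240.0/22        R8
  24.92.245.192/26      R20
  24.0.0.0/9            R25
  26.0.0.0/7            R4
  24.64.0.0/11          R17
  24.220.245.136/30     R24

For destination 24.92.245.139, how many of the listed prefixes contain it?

Prefixes containing 24.92.245.139:
  24.0.0.0/9 (24.0.0.0 - 24.127.255.255)
  24.64.0.0/11 (24.64.0.0 - 24.95.255.255)
  24.88.0.0/13 (24.88.0.0 - 24.95.255.255)
Total matching entries: 3.

3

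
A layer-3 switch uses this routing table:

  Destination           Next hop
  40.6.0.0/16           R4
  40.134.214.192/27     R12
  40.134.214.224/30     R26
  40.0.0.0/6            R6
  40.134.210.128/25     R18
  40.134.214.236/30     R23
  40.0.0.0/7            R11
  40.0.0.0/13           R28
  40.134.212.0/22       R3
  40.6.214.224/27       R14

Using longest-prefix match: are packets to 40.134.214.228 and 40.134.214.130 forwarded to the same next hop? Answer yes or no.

yes

40.134.214.228: longest match 40.134.212.0/22 -> R3
40.134.214.130: longest match 40.134.212.0/22 -> R3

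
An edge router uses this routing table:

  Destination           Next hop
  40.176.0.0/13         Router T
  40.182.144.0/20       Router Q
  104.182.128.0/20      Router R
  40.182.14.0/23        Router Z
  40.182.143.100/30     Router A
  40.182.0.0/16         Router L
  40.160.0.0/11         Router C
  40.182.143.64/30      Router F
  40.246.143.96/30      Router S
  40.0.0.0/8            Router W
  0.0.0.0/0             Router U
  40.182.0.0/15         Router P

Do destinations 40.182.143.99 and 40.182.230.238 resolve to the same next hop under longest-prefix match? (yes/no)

yes

40.182.143.99: longest match 40.182.0.0/16 -> Router L
40.182.230.238: longest match 40.182.0.0/16 -> Router L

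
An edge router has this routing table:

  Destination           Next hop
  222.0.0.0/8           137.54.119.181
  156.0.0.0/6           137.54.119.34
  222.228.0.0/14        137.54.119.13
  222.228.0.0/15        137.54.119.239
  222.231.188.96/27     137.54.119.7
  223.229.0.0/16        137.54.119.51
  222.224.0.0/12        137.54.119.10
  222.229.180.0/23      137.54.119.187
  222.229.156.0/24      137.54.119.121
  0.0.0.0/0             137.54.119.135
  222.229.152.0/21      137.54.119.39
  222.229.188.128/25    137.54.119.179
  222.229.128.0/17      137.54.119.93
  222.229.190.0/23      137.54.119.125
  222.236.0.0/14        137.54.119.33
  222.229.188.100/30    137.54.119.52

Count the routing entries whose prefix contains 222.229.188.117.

Prefixes containing 222.229.188.117:
  0.0.0.0/0 (default, matches everything)
  222.0.0.0/8 (222.0.0.0 - 222.255.255.255)
  222.224.0.0/12 (222.224.0.0 - 222.239.255.255)
  222.228.0.0/14 (222.228.0.0 - 222.231.255.255)
  222.228.0.0/15 (222.228.0.0 - 222.229.255.255)
  222.229.128.0/17 (222.229.128.0 - 222.229.255.255)
Total matching entries: 6.

6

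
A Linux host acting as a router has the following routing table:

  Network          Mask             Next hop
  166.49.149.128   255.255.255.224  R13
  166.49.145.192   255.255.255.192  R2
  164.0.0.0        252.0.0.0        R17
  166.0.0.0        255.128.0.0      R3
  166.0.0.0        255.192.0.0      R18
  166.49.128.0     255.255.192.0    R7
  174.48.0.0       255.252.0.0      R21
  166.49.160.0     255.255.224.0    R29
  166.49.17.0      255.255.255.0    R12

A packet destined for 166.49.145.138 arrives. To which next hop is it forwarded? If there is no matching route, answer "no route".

Routes whose prefix contains 166.49.145.138:
  164.0.0.0/6 (164.0.0.0 - 167.255.255.255) -> R17
  166.0.0.0/9 (166.0.0.0 - 166.127.255.255) -> R3
  166.0.0.0/10 (166.0.0.0 - 166.63.255.255) -> R18
  166.49.128.0/18 (166.49.128.0 - 166.49.191.255) -> R7
More-specific entries that do NOT match:
  166.49.149.128/27 (166.49.149.128 - 166.49.149.159) does not contain 166.49.145.138
  166.49.145.192/26 (166.49.145.192 - 166.49.145.255) does not contain 166.49.145.138
  166.49.17.0/24 (166.49.17.0 - 166.49.17.255) does not contain 166.49.145.138
  166.49.160.0/19 (166.49.160.0 - 166.49.191.255) does not contain 166.49.145.138
Longest matching prefix is /18 -> next hop R7.

R7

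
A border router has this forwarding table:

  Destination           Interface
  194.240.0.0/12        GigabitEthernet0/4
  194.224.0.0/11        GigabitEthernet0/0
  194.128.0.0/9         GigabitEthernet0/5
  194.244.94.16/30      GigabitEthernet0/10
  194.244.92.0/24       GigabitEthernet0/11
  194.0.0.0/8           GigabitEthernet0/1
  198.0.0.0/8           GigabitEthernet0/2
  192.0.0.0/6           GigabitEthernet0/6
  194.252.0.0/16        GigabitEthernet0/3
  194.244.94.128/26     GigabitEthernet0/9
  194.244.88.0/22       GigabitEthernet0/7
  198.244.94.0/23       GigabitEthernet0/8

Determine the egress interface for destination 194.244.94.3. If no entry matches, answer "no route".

Routes whose prefix contains 194.244.94.3:
  192.0.0.0/6 (192.0.0.0 - 195.255.255.255) -> GigabitEthernet0/6
  194.0.0.0/8 (194.0.0.0 - 194.255.255.255) -> GigabitEthernet0/1
  194.128.0.0/9 (194.128.0.0 - 194.255.255.255) -> GigabitEthernet0/5
  194.224.0.0/11 (194.224.0.0 - 194.255.255.255) -> GigabitEthernet0/0
  194.240.0.0/12 (194.240.0.0 - 194.255.255.255) -> GigabitEthernet0/4
More-specific entries that do NOT match:
  194.244.94.16/30 (194.244.94.16 - 194.244.94.19) does not contain 194.244.94.3
  194.244.94.128/26 (194.244.94.128 - 194.244.94.191) does not contain 194.244.94.3
  194.244.92.0/24 (194.244.92.0 - 194.244.92.255) does not contain 194.244.94.3
  198.244.94.0/23 (198.244.94.0 - 198.244.95.255) does not contain 194.244.94.3
  194.244.88.0/22 (194.244.88.0 - 194.244.91.255) does not contain 194.244.94.3
  194.252.0.0/16 (194.252.0.0 - 194.252.255.255) does not contain 194.244.94.3
Longest matching prefix is /12 -> interface GigabitEthernet0/4.

GigabitEthernet0/4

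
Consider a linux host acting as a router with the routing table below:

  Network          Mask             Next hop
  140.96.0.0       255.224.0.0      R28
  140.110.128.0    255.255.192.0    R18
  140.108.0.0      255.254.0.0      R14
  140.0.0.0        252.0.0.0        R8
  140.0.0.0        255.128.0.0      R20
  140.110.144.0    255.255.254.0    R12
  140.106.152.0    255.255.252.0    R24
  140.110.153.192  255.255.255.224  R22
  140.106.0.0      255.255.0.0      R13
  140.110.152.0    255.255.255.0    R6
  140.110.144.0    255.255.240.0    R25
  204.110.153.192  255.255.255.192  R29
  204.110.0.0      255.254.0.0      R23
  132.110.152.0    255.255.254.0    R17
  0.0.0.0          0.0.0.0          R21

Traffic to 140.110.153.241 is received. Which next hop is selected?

Routes whose prefix contains 140.110.153.241:
  0.0.0.0/0 (default, matches everything) -> R21
  140.0.0.0/6 (140.0.0.0 - 143.255.255.255) -> R8
  140.0.0.0/9 (140.0.0.0 - 140.127.255.255) -> R20
  140.96.0.0/11 (140.96.0.0 - 140.127.255.255) -> R28
  140.110.128.0/18 (140.110.128.0 - 140.110.191.255) -> R18
  140.110.144.0/20 (140.110.144.0 - 140.110.159.255) -> R25
More-specific entries that do NOT match:
  140.110.153.192/27 (140.110.153.192 - 140.110.153.223) does not contain 140.110.153.241
  204.110.153.192/26 (204.110.153.192 - 204.110.153.255) does not contain 140.110.153.241
  140.110.152.0/24 (140.110.152.0 - 140.110.152.255) does not contain 140.110.153.241
  140.110.144.0/23 (140.110.144.0 - 140.110.145.255) does not contain 140.110.153.241
  132.110.152.0/23 (132.110.152.0 - 132.110.153.255) does not contain 140.110.153.241
  140.106.152.0/22 (140.106.152.0 - 140.106.155.255) does not contain 140.110.153.241
Longest matching prefix is /20 -> next hop R25.

R25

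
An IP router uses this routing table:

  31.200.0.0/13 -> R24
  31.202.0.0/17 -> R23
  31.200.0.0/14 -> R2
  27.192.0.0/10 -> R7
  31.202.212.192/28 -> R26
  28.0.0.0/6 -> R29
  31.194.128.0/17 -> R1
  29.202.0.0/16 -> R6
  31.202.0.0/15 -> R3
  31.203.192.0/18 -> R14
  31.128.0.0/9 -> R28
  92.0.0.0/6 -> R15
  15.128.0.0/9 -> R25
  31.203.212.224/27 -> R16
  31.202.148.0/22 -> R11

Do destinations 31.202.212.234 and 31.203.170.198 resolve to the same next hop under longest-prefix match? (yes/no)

yes

31.202.212.234: longest match 31.202.0.0/15 -> R3
31.203.170.198: longest match 31.202.0.0/15 -> R3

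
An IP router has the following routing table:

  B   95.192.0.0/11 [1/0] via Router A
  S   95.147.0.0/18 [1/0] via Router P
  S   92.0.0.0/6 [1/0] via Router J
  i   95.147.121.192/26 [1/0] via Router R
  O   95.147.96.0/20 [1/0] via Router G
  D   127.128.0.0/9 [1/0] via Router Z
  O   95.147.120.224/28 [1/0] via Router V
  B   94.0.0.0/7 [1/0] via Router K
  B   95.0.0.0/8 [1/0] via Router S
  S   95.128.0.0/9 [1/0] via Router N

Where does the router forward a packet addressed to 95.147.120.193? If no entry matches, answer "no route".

Routes whose prefix contains 95.147.120.193:
  92.0.0.0/6 (92.0.0.0 - 95.255.255.255) -> Router J
  94.0.0.0/7 (94.0.0.0 - 95.255.255.255) -> Router K
  95.0.0.0/8 (95.0.0.0 - 95.255.255.255) -> Router S
  95.128.0.0/9 (95.128.0.0 - 95.255.255.255) -> Router N
More-specific entries that do NOT match:
  95.147.120.224/28 (95.147.120.224 - 95.147.120.239) does not contain 95.147.120.193
  95.147.121.192/26 (95.147.121.192 - 95.147.121.255) does not contain 95.147.120.193
  95.147.96.0/20 (95.147.96.0 - 95.147.111.255) does not contain 95.147.120.193
  95.147.0.0/18 (95.147.0.0 - 95.147.63.255) does not contain 95.147.120.193
  95.192.0.0/11 (95.192.0.0 - 95.223.255.255) does not contain 95.147.120.193
Longest matching prefix is /9 -> next hop Router N.

Router N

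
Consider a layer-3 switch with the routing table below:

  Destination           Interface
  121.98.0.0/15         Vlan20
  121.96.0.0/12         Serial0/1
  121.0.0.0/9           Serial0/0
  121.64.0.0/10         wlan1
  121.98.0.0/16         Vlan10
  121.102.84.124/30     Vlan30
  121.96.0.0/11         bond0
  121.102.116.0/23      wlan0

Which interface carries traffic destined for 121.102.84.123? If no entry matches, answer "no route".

Routes whose prefix contains 121.102.84.123:
  121.0.0.0/9 (121.0.0.0 - 121.127.255.255) -> Serial0/0
  121.64.0.0/10 (121.64.0.0 - 121.127.255.255) -> wlan1
  121.96.0.0/11 (121.96.0.0 - 121.127.255.255) -> bond0
  121.96.0.0/12 (121.96.0.0 - 121.111.255.255) -> Serial0/1
More-specific entries that do NOT match:
  121.102.84.124/30 (121.102.84.124 - 121.102.84.127) does not contain 121.102.84.123
  121.102.116.0/23 (121.102.116.0 - 121.102.117.255) does not contain 121.102.84.123
  121.98.0.0/16 (121.98.0.0 - 121.98.255.255) does not contain 121.102.84.123
  121.98.0.0/15 (121.98.0.0 - 121.99.255.255) does not contain 121.102.84.123
Longest matching prefix is /12 -> interface Serial0/1.

Serial0/1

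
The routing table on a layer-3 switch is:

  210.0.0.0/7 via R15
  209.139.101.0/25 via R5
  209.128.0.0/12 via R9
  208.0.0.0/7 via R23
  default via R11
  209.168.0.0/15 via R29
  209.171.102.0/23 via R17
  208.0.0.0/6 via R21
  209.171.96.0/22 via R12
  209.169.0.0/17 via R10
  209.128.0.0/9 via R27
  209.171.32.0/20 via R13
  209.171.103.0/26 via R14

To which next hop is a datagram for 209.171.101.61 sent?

Routes whose prefix contains 209.171.101.61:
  0.0.0.0/0 (default, matches everything) -> R11
  208.0.0.0/6 (208.0.0.0 - 211.255.255.255) -> R21
  208.0.0.0/7 (208.0.0.0 - 209.255.255.255) -> R23
  209.128.0.0/9 (209.128.0.0 - 209.255.255.255) -> R27
More-specific entries that do NOT match:
  209.171.103.0/26 (209.171.103.0 - 209.171.103.63) does not contain 209.171.101.61
  209.139.101.0/25 (209.139.101.0 - 209.139.101.127) does not contain 209.171.101.61
  209.171.102.0/23 (209.171.102.0 - 209.171.103.255) does not contain 209.171.101.61
  209.171.96.0/22 (209.171.96.0 - 209.171.99.255) does not contain 209.171.101.61
  209.171.32.0/20 (209.171.32.0 - 209.171.47.255) does not contain 209.171.101.61
  209.169.0.0/17 (209.169.0.0 - 209.169.127.255) does not contain 209.171.101.61
  209.168.0.0/15 (209.168.0.0 - 209.169.255.255) does not contain 209.171.101.61
  209.128.0.0/12 (209.128.0.0 - 209.143.255.255) does not contain 209.171.101.61
Longest matching prefix is /9 -> next hop R27.

R27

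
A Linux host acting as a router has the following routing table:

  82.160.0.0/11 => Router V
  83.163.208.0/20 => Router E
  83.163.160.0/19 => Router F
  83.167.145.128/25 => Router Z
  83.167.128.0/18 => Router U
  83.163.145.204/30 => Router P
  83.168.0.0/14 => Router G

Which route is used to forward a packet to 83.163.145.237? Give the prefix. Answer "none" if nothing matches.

none

83.163.145.237 is outside every listed prefix and there is no default route.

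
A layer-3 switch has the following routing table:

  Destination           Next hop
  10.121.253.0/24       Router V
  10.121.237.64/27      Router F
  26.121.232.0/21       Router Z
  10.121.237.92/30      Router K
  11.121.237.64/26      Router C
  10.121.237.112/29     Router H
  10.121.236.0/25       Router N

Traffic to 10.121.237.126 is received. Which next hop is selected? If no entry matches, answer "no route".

No entry's prefix contains 10.121.237.126; there is no default route.

no route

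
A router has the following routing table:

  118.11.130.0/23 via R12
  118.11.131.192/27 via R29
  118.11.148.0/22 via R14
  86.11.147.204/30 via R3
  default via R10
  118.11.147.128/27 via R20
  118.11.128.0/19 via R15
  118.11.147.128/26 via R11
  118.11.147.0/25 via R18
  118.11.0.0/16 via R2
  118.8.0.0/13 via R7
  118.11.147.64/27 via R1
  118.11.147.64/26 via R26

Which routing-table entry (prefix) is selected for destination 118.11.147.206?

118.11.128.0/19

Entries matching 118.11.147.206:
  0.0.0.0/0 (default, matches everything)
  118.8.0.0/13 (118.8.0.0 - 118.15.255.255)
  118.11.0.0/16 (118.11.0.0 - 118.11.255.255)
  118.11.128.0/19 (118.11.128.0 - 118.11.159.255)
Most specific is 118.11.128.0/19.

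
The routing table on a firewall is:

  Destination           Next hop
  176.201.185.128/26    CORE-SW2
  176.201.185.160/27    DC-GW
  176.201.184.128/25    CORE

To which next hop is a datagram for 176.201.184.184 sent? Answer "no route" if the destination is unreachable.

CORE

Routes whose prefix contains 176.201.184.184:
  176.201.184.128/25 (176.201.184.128 - 176.201.184.255) -> CORE
More-specific entries that do NOT match:
  176.201.185.160/27 (176.201.185.160 - 176.201.185.191) does not contain 176.201.184.184
  176.201.185.128/26 (176.201.185.128 - 176.201.185.191) does not contain 176.201.184.184
Longest matching prefix is /25 -> next hop CORE.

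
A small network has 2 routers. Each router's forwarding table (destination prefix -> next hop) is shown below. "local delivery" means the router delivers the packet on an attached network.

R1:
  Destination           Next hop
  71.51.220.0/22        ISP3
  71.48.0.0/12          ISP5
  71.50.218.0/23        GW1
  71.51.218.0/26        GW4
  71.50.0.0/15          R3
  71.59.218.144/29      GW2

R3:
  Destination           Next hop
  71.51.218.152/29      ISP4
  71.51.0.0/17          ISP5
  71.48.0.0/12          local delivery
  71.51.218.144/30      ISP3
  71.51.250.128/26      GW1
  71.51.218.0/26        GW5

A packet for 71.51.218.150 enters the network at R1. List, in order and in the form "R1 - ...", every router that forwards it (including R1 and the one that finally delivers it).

At R1: longest match for 71.51.218.150 is 71.50.0.0/15 -> R3
At R3: longest match for 71.51.218.150 is 71.48.0.0/12 -> local delivery

R1 - R3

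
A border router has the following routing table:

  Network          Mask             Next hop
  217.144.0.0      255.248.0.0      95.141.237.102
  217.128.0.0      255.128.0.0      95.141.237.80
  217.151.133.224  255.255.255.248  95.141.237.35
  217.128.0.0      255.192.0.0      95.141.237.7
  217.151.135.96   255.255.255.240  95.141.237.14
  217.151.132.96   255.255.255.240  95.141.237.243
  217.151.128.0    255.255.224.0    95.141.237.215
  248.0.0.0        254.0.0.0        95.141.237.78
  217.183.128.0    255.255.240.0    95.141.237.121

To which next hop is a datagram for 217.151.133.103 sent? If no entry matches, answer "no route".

Routes whose prefix contains 217.151.133.103:
  217.128.0.0/9 (217.128.0.0 - 217.255.255.255) -> 95.141.237.80
  217.128.0.0/10 (217.128.0.0 - 217.191.255.255) -> 95.141.237.7
  217.144.0.0/13 (217.144.0.0 - 217.151.255.255) -> 95.141.237.102
  217.151.128.0/19 (217.151.128.0 - 217.151.159.255) -> 95.141.237.215
More-specific entries that do NOT match:
  217.151.133.224/29 (217.151.133.224 - 217.151.133.231) does not contain 217.151.133.103
  217.151.135.96/28 (217.151.135.96 - 217.151.135.111) does not contain 217.151.133.103
  217.151.132.96/28 (217.151.132.96 - 217.151.132.111) does not contain 217.151.133.103
  217.183.128.0/20 (217.183.128.0 - 217.183.143.255) does not contain 217.151.133.103
Longest matching prefix is /19 -> next hop 95.141.237.215.

95.141.237.215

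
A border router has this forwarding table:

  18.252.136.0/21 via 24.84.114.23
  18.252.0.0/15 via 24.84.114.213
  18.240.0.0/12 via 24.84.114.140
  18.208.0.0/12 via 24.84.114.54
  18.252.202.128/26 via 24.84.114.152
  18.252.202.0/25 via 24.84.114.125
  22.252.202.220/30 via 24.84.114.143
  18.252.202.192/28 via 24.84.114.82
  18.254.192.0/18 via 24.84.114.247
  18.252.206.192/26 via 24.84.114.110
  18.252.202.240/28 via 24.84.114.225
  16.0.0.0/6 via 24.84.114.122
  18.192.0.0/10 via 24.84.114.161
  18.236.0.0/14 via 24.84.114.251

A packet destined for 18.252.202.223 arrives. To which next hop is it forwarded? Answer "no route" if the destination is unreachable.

24.84.114.213

Routes whose prefix contains 18.252.202.223:
  16.0.0.0/6 (16.0.0.0 - 19.255.255.255) -> 24.84.114.122
  18.192.0.0/10 (18.192.0.0 - 18.255.255.255) -> 24.84.114.161
  18.240.0.0/12 (18.240.0.0 - 18.255.255.255) -> 24.84.114.140
  18.252.0.0/15 (18.252.0.0 - 18.253.255.255) -> 24.84.114.213
More-specific entries that do NOT match:
  22.252.202.220/30 (22.252.202.220 - 22.252.202.223) does not contain 18.252.202.223
  18.252.202.192/28 (18.252.202.192 - 18.252.202.207) does not contain 18.252.202.223
  18.252.202.240/28 (18.252.202.240 - 18.252.202.255) does not contain 18.252.202.223
  18.252.202.128/26 (18.252.202.128 - 18.252.202.191) does not contain 18.252.202.223
  18.252.206.192/26 (18.252.206.192 - 18.252.206.255) does not contain 18.252.202.223
  18.252.202.0/25 (18.252.202.0 - 18.252.202.127) does not contain 18.252.202.223
  18.252.136.0/21 (18.252.136.0 - 18.252.143.255) does not contain 18.252.202.223
  18.254.192.0/18 (18.254.192.0 - 18.254.255.255) does not contain 18.252.202.223
Longest matching prefix is /15 -> next hop 24.84.114.213.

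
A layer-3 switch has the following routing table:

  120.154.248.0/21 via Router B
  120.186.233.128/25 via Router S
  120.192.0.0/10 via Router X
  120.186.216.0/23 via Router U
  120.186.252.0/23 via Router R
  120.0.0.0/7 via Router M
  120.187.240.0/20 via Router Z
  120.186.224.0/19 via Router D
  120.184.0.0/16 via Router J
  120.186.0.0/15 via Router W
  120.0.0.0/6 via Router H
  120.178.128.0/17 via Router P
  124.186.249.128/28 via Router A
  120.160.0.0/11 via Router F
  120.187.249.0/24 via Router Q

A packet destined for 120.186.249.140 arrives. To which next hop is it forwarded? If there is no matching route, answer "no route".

Router D

Routes whose prefix contains 120.186.249.140:
  120.0.0.0/6 (120.0.0.0 - 123.255.255.255) -> Router H
  120.0.0.0/7 (120.0.0.0 - 121.255.255.255) -> Router M
  120.160.0.0/11 (120.160.0.0 - 120.191.255.255) -> Router F
  120.186.0.0/15 (120.186.0.0 - 120.187.255.255) -> Router W
  120.186.224.0/19 (120.186.224.0 - 120.186.255.255) -> Router D
More-specific entries that do NOT match:
  124.186.249.128/28 (124.186.249.128 - 124.186.249.143) does not contain 120.186.249.140
  120.186.233.128/25 (120.186.233.128 - 120.186.233.255) does not contain 120.186.249.140
  120.187.249.0/24 (120.187.249.0 - 120.187.249.255) does not contain 120.186.249.140
  120.186.216.0/23 (120.186.216.0 - 120.186.217.255) does not contain 120.186.249.140
  120.186.252.0/23 (120.186.252.0 - 120.186.253.255) does not contain 120.186.249.140
  120.154.248.0/21 (120.154.248.0 - 120.154.255.255) does not contain 120.186.249.140
  120.187.240.0/20 (120.187.240.0 - 120.187.255.255) does not contain 120.186.249.140
Longest matching prefix is /19 -> next hop Router D.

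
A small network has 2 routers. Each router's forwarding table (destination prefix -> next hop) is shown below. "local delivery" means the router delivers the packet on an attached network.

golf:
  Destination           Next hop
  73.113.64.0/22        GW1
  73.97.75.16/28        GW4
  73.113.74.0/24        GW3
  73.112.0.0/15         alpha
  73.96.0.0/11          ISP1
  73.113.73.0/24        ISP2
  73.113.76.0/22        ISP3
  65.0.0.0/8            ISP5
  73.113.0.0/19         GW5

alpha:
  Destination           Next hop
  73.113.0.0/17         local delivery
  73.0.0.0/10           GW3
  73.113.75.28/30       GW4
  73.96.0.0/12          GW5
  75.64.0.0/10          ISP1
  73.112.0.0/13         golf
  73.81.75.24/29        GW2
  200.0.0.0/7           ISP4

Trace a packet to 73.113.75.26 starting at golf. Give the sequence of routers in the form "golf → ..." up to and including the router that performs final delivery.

golf → alpha

At golf: longest match for 73.113.75.26 is 73.112.0.0/15 -> alpha
At alpha: longest match for 73.113.75.26 is 73.113.0.0/17 -> local delivery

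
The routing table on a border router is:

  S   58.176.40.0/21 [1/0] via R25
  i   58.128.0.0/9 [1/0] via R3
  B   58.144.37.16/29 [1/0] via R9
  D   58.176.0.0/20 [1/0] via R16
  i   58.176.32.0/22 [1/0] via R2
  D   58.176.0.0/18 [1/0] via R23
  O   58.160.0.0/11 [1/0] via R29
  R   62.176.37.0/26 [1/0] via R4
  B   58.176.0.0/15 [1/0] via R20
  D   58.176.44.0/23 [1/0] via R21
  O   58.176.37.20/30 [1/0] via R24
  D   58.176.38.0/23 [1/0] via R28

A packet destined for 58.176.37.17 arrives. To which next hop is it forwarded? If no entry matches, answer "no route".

R23

Routes whose prefix contains 58.176.37.17:
  58.128.0.0/9 (58.128.0.0 - 58.255.255.255) -> R3
  58.160.0.0/11 (58.160.0.0 - 58.191.255.255) -> R29
  58.176.0.0/15 (58.176.0.0 - 58.177.255.255) -> R20
  58.176.0.0/18 (58.176.0.0 - 58.176.63.255) -> R23
More-specific entries that do NOT match:
  58.176.37.20/30 (58.176.37.20 - 58.176.37.23) does not contain 58.176.37.17
  58.144.37.16/29 (58.144.37.16 - 58.144.37.23) does not contain 58.176.37.17
  62.176.37.0/26 (62.176.37.0 - 62.176.37.63) does not contain 58.176.37.17
  58.176.44.0/23 (58.176.44.0 - 58.176.45.255) does not contain 58.176.37.17
  58.176.38.0/23 (58.176.38.0 - 58.176.39.255) does not contain 58.176.37.17
  58.176.32.0/22 (58.176.32.0 - 58.176.35.255) does not contain 58.176.37.17
  58.176.40.0/21 (58.176.40.0 - 58.176.47.255) does not contain 58.176.37.17
  58.176.0.0/20 (58.176.0.0 - 58.176.15.255) does not contain 58.176.37.17
Longest matching prefix is /18 -> next hop R23.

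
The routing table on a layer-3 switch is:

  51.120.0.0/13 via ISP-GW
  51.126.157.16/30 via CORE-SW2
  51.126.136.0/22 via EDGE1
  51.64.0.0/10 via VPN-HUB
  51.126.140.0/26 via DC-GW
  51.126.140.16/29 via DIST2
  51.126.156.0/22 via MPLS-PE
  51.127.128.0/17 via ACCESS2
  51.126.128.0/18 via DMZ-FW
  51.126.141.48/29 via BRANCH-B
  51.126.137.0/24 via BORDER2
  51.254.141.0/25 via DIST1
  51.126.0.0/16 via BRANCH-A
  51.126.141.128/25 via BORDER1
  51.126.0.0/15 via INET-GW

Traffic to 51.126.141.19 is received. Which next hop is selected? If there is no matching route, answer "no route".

Routes whose prefix contains 51.126.141.19:
  51.64.0.0/10 (51.64.0.0 - 51.127.255.255) -> VPN-HUB
  51.120.0.0/13 (51.120.0.0 - 51.127.255.255) -> ISP-GW
  51.126.0.0/15 (51.126.0.0 - 51.127.255.255) -> INET-GW
  51.126.0.0/16 (51.126.0.0 - 51.126.255.255) -> BRANCH-A
  51.126.128.0/18 (51.126.128.0 - 51.126.191.255) -> DMZ-FW
More-specific entries that do NOT match:
  51.126.157.16/30 (51.126.157.16 - 51.126.157.19) does not contain 51.126.141.19
  51.126.140.16/29 (51.126.140.16 - 51.126.140.23) does not contain 51.126.141.19
  51.126.141.48/29 (51.126.141.48 - 51.126.141.55) does not contain 51.126.141.19
  51.126.140.0/26 (51.126.140.0 - 51.126.140.63) does not contain 51.126.141.19
  51.254.141.0/25 (51.254.141.0 - 51.254.141.127) does not contain 51.126.141.19
  51.126.141.128/25 (51.126.141.128 - 51.126.141.255) does not contain 51.126.141.19
  51.126.137.0/24 (51.126.137.0 - 51.126.137.255) does not contain 51.126.141.19
  51.126.136.0/22 (51.126.136.0 - 51.126.139.255) does not contain 51.126.141.19
  51.126.156.0/22 (51.126.156.0 - 51.126.159.255) does not contain 51.126.141.19
Longest matching prefix is /18 -> next hop DMZ-FW.

DMZ-FW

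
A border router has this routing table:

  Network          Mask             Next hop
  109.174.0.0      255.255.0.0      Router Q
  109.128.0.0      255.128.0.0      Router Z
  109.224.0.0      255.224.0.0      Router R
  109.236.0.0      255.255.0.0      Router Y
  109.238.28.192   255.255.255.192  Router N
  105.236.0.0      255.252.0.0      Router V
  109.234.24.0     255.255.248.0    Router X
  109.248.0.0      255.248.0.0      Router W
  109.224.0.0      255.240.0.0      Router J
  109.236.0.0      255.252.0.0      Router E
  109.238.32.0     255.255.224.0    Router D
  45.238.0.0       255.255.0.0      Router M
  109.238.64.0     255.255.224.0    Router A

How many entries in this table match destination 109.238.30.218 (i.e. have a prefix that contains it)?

Prefixes containing 109.238.30.218:
  109.128.0.0/9 (109.128.0.0 - 109.255.255.255)
  109.224.0.0/11 (109.224.0.0 - 109.255.255.255)
  109.224.0.0/12 (109.224.0.0 - 109.239.255.255)
  109.236.0.0/14 (109.236.0.0 - 109.239.255.255)
Total matching entries: 4.

4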